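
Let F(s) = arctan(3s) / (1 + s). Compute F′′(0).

Multiply the two series term by term and collect like powers.
The coefficient of s^2 in the expansion is -3, so F′′(0) = 2! * (-3) = -6.

-6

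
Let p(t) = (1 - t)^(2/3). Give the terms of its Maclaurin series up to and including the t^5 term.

-14*t^5/729 - 7*t^4/243 - 4*t^3/81 - t^2/9 - 2*t/3 + 1

Differentiate repeatedly and evaluate at the center.
[t^0] = 1;  [t^1] = -2/3;  [t^2] = -1/9;  [t^3] = -4/81;  [t^4] = -7/243;  [t^5] = -14/729.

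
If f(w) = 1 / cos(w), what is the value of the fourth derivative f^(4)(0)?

Invert the denominator's series and multiply.
From the series, [w^4] f = 5/24; multiply by 4! = 24 to get 5.

5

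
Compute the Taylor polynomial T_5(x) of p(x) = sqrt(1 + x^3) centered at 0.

x^3/2 + 1

[x^0] = 1;  [x^1] = 0;  [x^2] = 0;  [x^3] = 1/2;  [x^4] = 0;  [x^5] = 0.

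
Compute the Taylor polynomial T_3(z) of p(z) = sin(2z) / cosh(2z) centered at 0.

Invert the denominator's series and multiply.
p(0) = 0
p′(0) = 2
p′′(0) = 0
p′′′(0) = -32

-16*z^3/3 + 2*z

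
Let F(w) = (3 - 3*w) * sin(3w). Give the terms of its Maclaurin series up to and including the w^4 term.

Multiply each power in the prefactor through the base expansion.
[w^0] = 0;  [w^1] = 9;  [w^2] = -9;  [w^3] = -27/2;  [w^4] = 27/2.

27*w^4/2 - 27*w^3/2 - 9*w^2 + 9*w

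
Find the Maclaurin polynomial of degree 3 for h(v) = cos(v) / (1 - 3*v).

Use 1/(1 - r) = Σ r^k on the denominator, then take the Cauchy product.
h(0) = 1
h′(0) = 3
h′′(0) = 17
h′′′(0) = 153
Dividing each by k! gives the coefficients c_0, ..., c_3.

51*v^3/2 + 17*v^2/2 + 3*v + 1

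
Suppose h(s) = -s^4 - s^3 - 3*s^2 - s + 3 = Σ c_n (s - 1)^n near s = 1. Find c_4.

-1

h(1) = -3
h′(1) = -14
h′′(1) = -24
h′′′(1) = -30
h^(4)(1) = -24
Then c_k = h^(k)(1)/k! gives each Taylor coefficient.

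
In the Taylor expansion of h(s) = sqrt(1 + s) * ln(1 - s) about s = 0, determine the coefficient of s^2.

-1

Take the Cauchy product of the two expansions.
[s^0] = 0;  [s^1] = -1;  [s^2] = -1.
So c_2 = h′′(0)/2! = -1.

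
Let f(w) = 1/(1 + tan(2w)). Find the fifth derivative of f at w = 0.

-8192

Compose series: expand the inner function first, then feed it into the outer expansion.
The coefficient of w^5 in the expansion is -1024/15, so f^(5)(0) = 5! * (-1024/15) = -8192.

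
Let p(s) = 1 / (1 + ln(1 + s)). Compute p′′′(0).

Expand as Σ (-1)^k u^k with u equal to the inner function's series.
From the series, [s^3] p = -7/3; multiply by 3! = 6 to get -14.

-14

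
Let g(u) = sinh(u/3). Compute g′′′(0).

Compute the successive derivatives at the expansion point and divide by k!.
The coefficient of u^3 in the expansion is 1/162, so g′′′(0) = 3! * (1/162) = 1/27.

1/27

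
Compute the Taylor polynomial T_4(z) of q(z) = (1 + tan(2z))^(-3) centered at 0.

304*z^4 - 88*z^3 + 24*z^2 - 6*z + 1

Substitute the inner expansion into the outer series and collect powers.
[z^0] = 1;  [z^1] = -6;  [z^2] = 24;  [z^3] = -88;  [z^4] = 304.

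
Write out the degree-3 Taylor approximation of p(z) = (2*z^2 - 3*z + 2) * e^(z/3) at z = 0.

Distribute the polynomial across the series and collect like powers.
[z^0] = 2;  [z^1] = -7/3;  [z^2] = 10/9;  [z^3] = 83/162.

83*z^3/162 + 10*z^2/9 - 7*z/3 + 2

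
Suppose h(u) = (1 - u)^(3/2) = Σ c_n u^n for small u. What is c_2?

h(0) = 1
h′(0) = -3/2
h′′(0) = 3/4
The Taylor polynomial is Σ h^(k)(0)/k! · u^k.

3/8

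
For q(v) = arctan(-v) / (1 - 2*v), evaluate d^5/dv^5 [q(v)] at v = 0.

Expand 1/(denominator) as a geometric series and multiply by the numerator's series.
From the series, [v^5] q = -223/15; multiply by 5! = 120 to get -1784.

-1784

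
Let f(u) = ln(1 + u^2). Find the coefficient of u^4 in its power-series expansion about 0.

c_4 = f^(4)(0)/4! = -1/2.

-1/2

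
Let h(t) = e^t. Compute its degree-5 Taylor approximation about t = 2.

h(2) = e^(2)
h′(2) = e^(2)
h′′(2) = e^(2)
h′′′(2) = e^(2)
h^(4)(2) = e^(2)
h^(5)(2) = e^(2)

(t - 2)^5*e^(2)/120 + (t - 2)^4*e^(2)/24 + (t - 2)^3*e^(2)/6 + (t - 2)^2*e^(2)/2 + (t - 2)*e^(2) + e^(2)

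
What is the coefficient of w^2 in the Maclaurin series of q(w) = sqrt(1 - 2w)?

-1/2

[w^0] = 1;  [w^1] = -1;  [w^2] = -1/2.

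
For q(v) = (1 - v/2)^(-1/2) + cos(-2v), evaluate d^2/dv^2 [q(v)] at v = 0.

Add the two expansions coefficient-wise.
The coefficient of v^2 in the expansion is -61/32, so q′′(0) = 2! * (-61/32) = -61/16.

-61/16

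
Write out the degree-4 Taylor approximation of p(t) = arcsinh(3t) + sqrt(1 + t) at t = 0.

Expand each term separately and add.
p(0) = 1
p′(0) = 7/2
p′′(0) = -1/4
p′′′(0) = -213/8
p^(4)(0) = -15/16

-5*t^4/128 - 71*t^3/16 - t^2/8 + 7*t/2 + 1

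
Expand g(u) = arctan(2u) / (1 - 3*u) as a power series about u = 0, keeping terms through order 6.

2166*u^6/5 + 722*u^5/5 + 46*u^4 + 46*u^3/3 + 6*u^2 + 2*u

Multiply the numerator's expansion by the denominator's geometric series.
g(0) = 0
g′(0) = 2
g′′(0) = 12
g′′′(0) = 92
g^(4)(0) = 1104
g^(5)(0) = 17328
g^(6)(0) = 311904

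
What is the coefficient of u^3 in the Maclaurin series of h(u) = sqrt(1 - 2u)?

-1/2

h(0) = 1
h′(0) = -1
h′′(0) = -1
h′′′(0) = -3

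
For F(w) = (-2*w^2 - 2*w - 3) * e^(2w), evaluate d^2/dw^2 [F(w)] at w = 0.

-24

Distribute the polynomial across the series and collect like powers.
The coefficient of w^2 in the expansion is -12, so F′′(0) = 2! * (-12) = -24.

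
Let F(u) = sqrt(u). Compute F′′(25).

-1/500

The coefficient of (u - 25)^2 in the expansion is -1/1000, so F′′(25) = 2! * (-1/1000) = -1/500.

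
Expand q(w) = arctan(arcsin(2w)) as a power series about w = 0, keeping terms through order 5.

52*w^5/15 - 4*w^3/3 + 2*w

Let u equal the inner series; expand the outer function in u and truncate.
q(0) = 0
q′(0) = 2
q′′(0) = 0
q′′′(0) = -8
q^(4)(0) = 0
q^(5)(0) = 416
Dividing each by k! gives the coefficients c_0, ..., c_5.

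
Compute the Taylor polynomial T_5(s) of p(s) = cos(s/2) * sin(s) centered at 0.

Write out both Maclaurin series and multiply, keeping only the needed powers.
p(0) = 0
p′(0) = 1
p′′(0) = 0
p′′′(0) = -7/4
p^(4)(0) = 0
p^(5)(0) = 61/16
The Taylor polynomial is Σ p^(k)(0)/k! · s^k.

61*s^5/1920 - 7*s^3/24 + s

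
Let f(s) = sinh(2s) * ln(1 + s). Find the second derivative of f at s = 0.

Write out both Maclaurin series and multiply, keeping only the needed powers.
The coefficient of s^2 in the expansion is 2, so f′′(0) = 2! * (2) = 4.

4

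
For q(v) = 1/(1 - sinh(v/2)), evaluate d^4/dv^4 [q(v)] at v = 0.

Substitute the inner expansion into the outer series and collect powers.
The coefficient of v^4 in the expansion is 1/12, so q^(4)(0) = 4! * (1/12) = 2.

2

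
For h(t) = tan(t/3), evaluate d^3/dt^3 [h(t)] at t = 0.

From the series, [t^3] h = 1/81; multiply by 3! = 6 to get 2/27.

2/27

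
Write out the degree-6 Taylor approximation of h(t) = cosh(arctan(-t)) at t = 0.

Let u equal the inner series; expand the outer function in u and truncate.
h(0) = 1
h′(0) = 0
h′′(0) = 1
h′′′(0) = 0
h^(4)(0) = -7
h^(5)(0) = 0
h^(6)(0) = 145

29*t^6/144 - 7*t^4/24 + t^2/2 + 1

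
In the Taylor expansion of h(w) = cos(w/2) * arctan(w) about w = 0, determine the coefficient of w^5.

Expand each factor separately, then convolve coefficients.
h(0) = 0
h′(0) = 1
h′′(0) = 0
h′′′(0) = -11/4
h^(4)(0) = 0
h^(5)(0) = 469/16

469/1920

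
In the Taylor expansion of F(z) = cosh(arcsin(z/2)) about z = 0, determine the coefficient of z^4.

5/384

Substitute the inner expansion into the outer series and collect powers.
F(0) = 1
F′(0) = 0
F′′(0) = 1/4
F′′′(0) = 0
F^(4)(0) = 5/16
So c_4 = F^(4)(0)/4! = 5/384.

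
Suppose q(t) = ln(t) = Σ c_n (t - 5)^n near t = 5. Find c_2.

-1/50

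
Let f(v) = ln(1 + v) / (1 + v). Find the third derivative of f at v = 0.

11

Write out both Maclaurin series and multiply, keeping only the needed powers.
The coefficient of v^3 in the expansion is 11/6, so f′′′(0) = 3! * (11/6) = 11.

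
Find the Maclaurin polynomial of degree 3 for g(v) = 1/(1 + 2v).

-8*v^3 + 4*v^2 - 2*v + 1

Apply the Taylor formula c_k = f^(k)(a)/k!.
g(0) = 1
g′(0) = -2
g′′(0) = 8
g′′′(0) = -48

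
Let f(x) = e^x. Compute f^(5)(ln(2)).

2

Compute the successive derivatives at the expansion point and divide by k!.
The coefficient of (x - ln(2))^5 in the expansion is 1/60, so f^(5)(ln(2)) = 5! * (1/60) = 2.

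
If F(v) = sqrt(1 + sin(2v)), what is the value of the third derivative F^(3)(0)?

Let u equal the inner series; expand the outer function in u and truncate.
From the series, [v^3] F = -1/6; multiply by 3! = 6 to get -1.

-1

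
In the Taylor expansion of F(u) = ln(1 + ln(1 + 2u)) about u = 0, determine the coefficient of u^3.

Compose series: expand the inner function first, then feed it into the outer expansion.
So c_3 = F′′′(0)/3! = 28/3.

28/3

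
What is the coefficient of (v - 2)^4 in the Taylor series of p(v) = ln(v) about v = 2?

-1/64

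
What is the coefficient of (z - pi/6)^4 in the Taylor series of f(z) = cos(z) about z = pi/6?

sqrt(3)/48

Use the known series and substitute for the argument.
[(z - pi/6)^0] = sqrt(3)/2;  [(z - pi/6)^1] = -1/2;  [(z - pi/6)^2] = -sqrt(3)/4;  [(z - pi/6)^3] = 1/12;  [(z - pi/6)^4] = sqrt(3)/48.
So c_4 = f^(4)(pi/6)/4! = sqrt(3)/48.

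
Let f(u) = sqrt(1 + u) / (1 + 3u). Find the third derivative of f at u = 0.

Write out both Maclaurin series and multiply, keeping only the needed powers.
From the series, [u^3] f = -353/16; multiply by 3! = 6 to get -1059/8.

-1059/8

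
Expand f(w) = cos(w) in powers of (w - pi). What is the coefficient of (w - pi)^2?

1/2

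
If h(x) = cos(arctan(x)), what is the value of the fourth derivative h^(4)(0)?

9

Compose series: expand the inner function first, then feed it into the outer expansion.
The coefficient of x^4 in the expansion is 3/8, so h^(4)(0) = 4! * (3/8) = 9.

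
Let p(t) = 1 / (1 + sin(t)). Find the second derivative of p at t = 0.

Write 1/(1+u) = 1 - u + u^2 - u^3 + ... and substitute the series for u.
From the series, [t^2] p = 1; multiply by 2! = 2 to get 2.

2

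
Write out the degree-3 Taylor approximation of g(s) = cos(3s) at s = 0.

1 - 9*s^2/2

[s^0] = 1;  [s^1] = 0;  [s^2] = -9/2;  [s^3] = 0.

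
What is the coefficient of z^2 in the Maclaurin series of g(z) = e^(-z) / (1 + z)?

Expand each factor separately, then convolve coefficients.
g(0) = 1
g′(0) = -2
g′′(0) = 5
So c_2 = g′′(0)/2! = 5/2.

5/2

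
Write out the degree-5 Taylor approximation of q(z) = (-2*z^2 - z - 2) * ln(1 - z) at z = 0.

79*z^5/60 + 11*z^4/6 + 19*z^3/6 + 2*z^2 + 2*z

Shift and add copies of the series according to the polynomial's terms.
q(0) = 0
q′(0) = 2
q′′(0) = 4
q′′′(0) = 19
q^(4)(0) = 44
q^(5)(0) = 158
The Taylor polynomial is Σ q^(k)(0)/k! · z^k.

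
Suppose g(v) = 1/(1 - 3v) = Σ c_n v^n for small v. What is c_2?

Compute the successive derivatives at the expansion point and divide by k!.
g(0) = 1
g′(0) = 3
g′′(0) = 18
So c_2 = g′′(0)/2! = 9.

9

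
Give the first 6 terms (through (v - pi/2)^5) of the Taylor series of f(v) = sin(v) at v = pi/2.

(v - pi/2)^4/24 - (v - pi/2)^2/2 + 1

Apply the Taylor formula c_k = f^(k)(a)/k!.
[(v - pi/2)^0] = 1;  [(v - pi/2)^1] = 0;  [(v - pi/2)^2] = -1/2;  [(v - pi/2)^3] = 0;  [(v - pi/2)^4] = 1/24;  [(v - pi/2)^5] = 0.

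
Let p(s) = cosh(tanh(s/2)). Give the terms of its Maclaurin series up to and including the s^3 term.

s^2/8 + 1

Let u equal the inner series; expand the outer function in u and truncate.
p(0) = 1
p′(0) = 0
p′′(0) = 1/4
p′′′(0) = 0
The Taylor polynomial is Σ p^(k)(0)/k! · s^k.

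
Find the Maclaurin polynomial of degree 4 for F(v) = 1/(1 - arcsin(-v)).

4*v^4/3 - 7*v^3/6 + v^2 - v + 1

Substitute the inner expansion into the outer series and collect powers.
F(0) = 1
F′(0) = -1
F′′(0) = 2
F′′′(0) = -7
F^(4)(0) = 32
The Taylor polynomial is Σ F^(k)(0)/k! · v^k.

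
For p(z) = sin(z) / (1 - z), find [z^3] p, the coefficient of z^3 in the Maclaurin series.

5/6

Use 1/(1 - r) = Σ r^k on the denominator, then take the Cauchy product.
So c_3 = p′′′(0)/3! = 5/6.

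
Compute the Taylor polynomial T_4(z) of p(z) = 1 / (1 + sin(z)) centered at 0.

2*z^4/3 - 5*z^3/6 + z^2 - z + 1

Use the geometric series for the reciprocal, then substitute.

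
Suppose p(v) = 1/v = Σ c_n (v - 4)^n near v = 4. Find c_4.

1/1024

p(4) = 1/4
p′(4) = -1/16
p′′(4) = 1/32
p′′′(4) = -3/128
p^(4)(4) = 3/128
So c_4 = p^(4)(4)/4! = 1/1024.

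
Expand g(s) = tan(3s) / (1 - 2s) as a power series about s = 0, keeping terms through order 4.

42*s^4 + 21*s^3 + 6*s^2 + 3*s

Write out both Maclaurin series and multiply, keeping only the needed powers.
[s^0] = 0;  [s^1] = 3;  [s^2] = 6;  [s^3] = 21;  [s^4] = 42.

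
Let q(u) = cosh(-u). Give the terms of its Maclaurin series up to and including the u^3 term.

u^2/2 + 1

q(0) = 1
q′(0) = 0
q′′(0) = 1
q′′′(0) = 0
Then c_k = q^(k)(0)/k! gives each Taylor coefficient.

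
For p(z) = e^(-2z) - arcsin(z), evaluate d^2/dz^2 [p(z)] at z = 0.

Expand each term separately and add.
From the series, [z^2] p = 2; multiply by 2! = 2 to get 4.

4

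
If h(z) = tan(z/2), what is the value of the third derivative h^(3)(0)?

1/4

Compute the successive derivatives at the expansion point and divide by k!.
From the series, [z^3] h = 1/24; multiply by 3! = 6 to get 1/4.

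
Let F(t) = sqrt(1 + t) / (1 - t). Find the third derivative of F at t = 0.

Multiply the two series term by term and collect like powers.
From the series, [t^3] F = 23/16; multiply by 3! = 6 to get 69/8.

69/8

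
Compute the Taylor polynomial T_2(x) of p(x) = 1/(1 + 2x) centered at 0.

[x^0] = 1;  [x^1] = -2;  [x^2] = 4.

4*x^2 - 2*x + 1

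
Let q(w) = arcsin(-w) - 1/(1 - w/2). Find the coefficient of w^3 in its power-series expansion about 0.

Expand each term separately and add.
q(0) = -1
q′(0) = -3/2
q′′(0) = -1/2
q′′′(0) = -7/4
Then c_k = q^(k)(0)/k! gives each Taylor coefficient.

-7/24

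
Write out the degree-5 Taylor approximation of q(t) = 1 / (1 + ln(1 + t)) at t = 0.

-347*t^5/60 + 11*t^4/3 - 7*t^3/3 + 3*t^2/2 - t + 1

Expand as Σ (-1)^k u^k with u equal to the inner function's series.
q(0) = 1
q′(0) = -1
q′′(0) = 3
q′′′(0) = -14
q^(4)(0) = 88
q^(5)(0) = -694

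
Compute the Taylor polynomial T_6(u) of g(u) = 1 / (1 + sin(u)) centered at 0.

17*u^6/45 - 61*u^5/120 + 2*u^4/3 - 5*u^3/6 + u^2 - u + 1

Use the geometric series for the reciprocal, then substitute.
g(0) = 1
g′(0) = -1
g′′(0) = 2
g′′′(0) = -5
g^(4)(0) = 16
g^(5)(0) = -61
g^(6)(0) = 272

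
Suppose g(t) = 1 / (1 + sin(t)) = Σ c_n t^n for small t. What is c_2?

1

Use the geometric series for the reciprocal, then substitute.
g(0) = 1
g′(0) = -1
g′′(0) = 2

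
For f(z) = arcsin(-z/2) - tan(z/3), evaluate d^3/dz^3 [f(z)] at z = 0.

-43/216

Combine the two series term by term.
The coefficient of z^3 in the expansion is -43/1296, so f′′′(0) = 3! * (-43/1296) = -43/216.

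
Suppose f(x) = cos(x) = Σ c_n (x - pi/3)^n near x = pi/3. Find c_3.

sqrt(3)/12

c_3 = f′′′(pi/3)/3! = sqrt(3)/12.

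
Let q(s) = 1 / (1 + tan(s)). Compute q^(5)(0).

-256

Expand as Σ (-1)^k u^k with u equal to the inner function's series.
The coefficient of s^5 in the expansion is -32/15, so q^(5)(0) = 5! * (-32/15) = -256.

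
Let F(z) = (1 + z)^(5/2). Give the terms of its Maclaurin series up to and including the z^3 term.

5*z^3/16 + 15*z^2/8 + 5*z/2 + 1

Apply the Taylor formula c_k = f^(k)(a)/k!.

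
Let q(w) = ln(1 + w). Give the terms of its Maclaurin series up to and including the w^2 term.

-w^2/2 + w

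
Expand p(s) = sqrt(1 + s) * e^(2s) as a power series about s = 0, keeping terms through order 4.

449*s^4/384 + 103*s^3/48 + 23*s^2/8 + 5*s/2 + 1

Write out both Maclaurin series and multiply, keeping only the needed powers.
p(0) = 1
p′(0) = 5/2
p′′(0) = 23/4
p′′′(0) = 103/8
p^(4)(0) = 449/16
The Taylor polynomial is Σ p^(k)(0)/k! · s^k.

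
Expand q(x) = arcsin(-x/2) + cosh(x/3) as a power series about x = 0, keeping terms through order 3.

-x^3/48 + x^2/18 - x/2 + 1

Combine the two series term by term.
q(0) = 1
q′(0) = -1/2
q′′(0) = 1/9
q′′′(0) = -1/8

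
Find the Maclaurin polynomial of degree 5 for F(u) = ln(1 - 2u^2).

F(0) = 0
F′(0) = 0
F′′(0) = -4
F′′′(0) = 0
F^(4)(0) = -48
F^(5)(0) = 0

-2*u^4 - 2*u^2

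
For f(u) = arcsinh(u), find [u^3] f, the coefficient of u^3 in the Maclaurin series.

Apply the Taylor formula c_k = f^(k)(a)/k!.
f(0) = 0
f′(0) = 1
f′′(0) = 0
f′′′(0) = -1

-1/6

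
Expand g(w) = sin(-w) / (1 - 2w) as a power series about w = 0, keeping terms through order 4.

-23*w^4/3 - 23*w^3/6 - 2*w^2 - w

Multiply the two series term by term and collect like powers.
g(0) = 0
g′(0) = -1
g′′(0) = -4
g′′′(0) = -23
g^(4)(0) = -184
Then c_k = g^(k)(0)/k! gives each Taylor coefficient.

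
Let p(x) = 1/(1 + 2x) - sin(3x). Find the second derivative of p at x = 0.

8

Add the two expansions coefficient-wise.
The coefficient of x^2 in the expansion is 4, so p′′(0) = 2! * (4) = 8.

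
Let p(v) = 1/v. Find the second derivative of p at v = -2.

-1/4

From the series, [(v + 2)^2] p = -1/8; multiply by 2! = 2 to get -1/4.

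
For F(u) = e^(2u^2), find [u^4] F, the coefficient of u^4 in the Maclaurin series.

2

F(0) = 1
F′(0) = 0
F′′(0) = 4
F′′′(0) = 0
F^(4)(0) = 48
The Taylor polynomial is Σ F^(k)(0)/k! · u^k.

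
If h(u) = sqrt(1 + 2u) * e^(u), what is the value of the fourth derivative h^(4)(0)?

-4

Expand each factor separately, then convolve coefficients.
From the series, [u^4] h = -1/6; multiply by 4! = 24 to get -4.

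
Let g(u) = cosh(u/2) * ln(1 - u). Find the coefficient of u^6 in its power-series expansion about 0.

-51/256

Multiply the two series term by term and collect like powers.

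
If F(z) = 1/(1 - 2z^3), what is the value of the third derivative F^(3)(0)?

12

Differentiate repeatedly and evaluate at the center.
From the series, [z^3] F = 2; multiply by 3! = 6 to get 12.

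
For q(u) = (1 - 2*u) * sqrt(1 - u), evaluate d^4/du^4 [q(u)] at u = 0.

33/16

Distribute the polynomial across the series and collect like powers.
The coefficient of u^4 in the expansion is 11/128, so q^(4)(0) = 4! * (11/128) = 33/16.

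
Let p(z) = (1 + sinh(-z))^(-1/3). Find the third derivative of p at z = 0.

Compose series: expand the inner function first, then feed it into the outer expansion.
From the series, [z^3] p = 37/162; multiply by 3! = 6 to get 37/27.

37/27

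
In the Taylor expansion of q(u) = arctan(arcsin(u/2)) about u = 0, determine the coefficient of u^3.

Plug the Maclaurin series of the inner function into that of the outer and collect terms.
[u^0] = 0;  [u^1] = 1/2;  [u^2] = 0;  [u^3] = -1/48.
So c_3 = q′′′(0)/3! = -1/48.

-1/48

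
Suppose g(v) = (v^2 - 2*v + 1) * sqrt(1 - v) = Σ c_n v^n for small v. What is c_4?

-5/128

Multiply each power in the prefactor through the base expansion.
g(0) = 1
g′(0) = -5/2
g′′(0) = 15/4
g′′′(0) = -15/8
g^(4)(0) = -15/16
So c_4 = g^(4)(0)/4! = -5/128.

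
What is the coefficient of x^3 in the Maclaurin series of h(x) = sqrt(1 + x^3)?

1/2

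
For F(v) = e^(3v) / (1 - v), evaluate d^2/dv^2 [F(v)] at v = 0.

17

Write out both Maclaurin series and multiply, keeping only the needed powers.
From the series, [v^2] F = 17/2; multiply by 2! = 2 to get 17.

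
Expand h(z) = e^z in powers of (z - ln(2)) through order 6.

h(ln(2)) = 2
h′(ln(2)) = 2
h′′(ln(2)) = 2
h′′′(ln(2)) = 2
h^(4)(ln(2)) = 2
h^(5)(ln(2)) = 2
h^(6)(ln(2)) = 2

(z - ln(2))^6/360 + (z - ln(2))^5/60 + (z - ln(2))^4/12 + (z - ln(2))^3/3 + (z - ln(2))^2 + 2*(z - ln(2)) + 2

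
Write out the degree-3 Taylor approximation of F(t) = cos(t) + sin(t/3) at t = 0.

Expand each term separately and add.
[t^0] = 1;  [t^1] = 1/3;  [t^2] = -1/2;  [t^3] = -1/162.

-t^3/162 - t^2/2 + t/3 + 1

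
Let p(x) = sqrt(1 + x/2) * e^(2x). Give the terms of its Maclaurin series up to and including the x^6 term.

417727*x^6/2949120 + 49553*x^5/122880 + 1947*x^4/2048 + 683*x^3/384 + 79*x^2/32 + 9*x/4 + 1

Take the Cauchy product of the two expansions.
[x^0] = 1;  [x^1] = 9/4;  [x^2] = 79/32;  [x^3] = 683/384;  [x^4] = 1947/2048;  [x^5] = 49553/122880;  [x^6] = 417727/2949120.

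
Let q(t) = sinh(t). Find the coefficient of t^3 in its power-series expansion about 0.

1/6

Use the known series and substitute for the argument.
[t^0] = 0;  [t^1] = 1;  [t^2] = 0;  [t^3] = 1/6.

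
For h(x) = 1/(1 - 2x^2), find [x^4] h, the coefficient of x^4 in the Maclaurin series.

4

[x^0] = 1;  [x^1] = 0;  [x^2] = 2;  [x^3] = 0;  [x^4] = 4.
So c_4 = h^(4)(0)/4! = 4.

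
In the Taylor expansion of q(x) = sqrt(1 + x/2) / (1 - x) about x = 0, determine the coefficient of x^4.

2507/2048

Multiply the two series term by term and collect like powers.
q(0) = 1
q′(0) = 5/4
q′′(0) = 39/16
q′′′(0) = 471/64
q^(4)(0) = 7521/256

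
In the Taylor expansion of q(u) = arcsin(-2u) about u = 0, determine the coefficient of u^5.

-12/5

q(0) = 0
q′(0) = -2
q′′(0) = 0
q′′′(0) = -8
q^(4)(0) = 0
q^(5)(0) = -288
The Taylor polynomial is Σ q^(k)(0)/k! · u^k.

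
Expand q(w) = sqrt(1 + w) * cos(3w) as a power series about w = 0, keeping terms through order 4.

499*w^4/128 - 35*w^3/16 - 37*w^2/8 + w/2 + 1

Write out both Maclaurin series and multiply, keeping only the needed powers.
q(0) = 1
q′(0) = 1/2
q′′(0) = -37/4
q′′′(0) = -105/8
q^(4)(0) = 1497/16
The Taylor polynomial is Σ q^(k)(0)/k! · w^k.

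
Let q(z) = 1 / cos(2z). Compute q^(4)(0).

80

Divide the numerator series by the denominator series (power-series long division).
From the series, [z^4] q = 10/3; multiply by 4! = 24 to get 80.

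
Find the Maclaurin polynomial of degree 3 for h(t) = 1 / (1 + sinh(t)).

Use the geometric series for the reciprocal, then substitute.
h(0) = 1
h′(0) = -1
h′′(0) = 2
h′′′(0) = -7

-7*t^3/6 + t^2 - t + 1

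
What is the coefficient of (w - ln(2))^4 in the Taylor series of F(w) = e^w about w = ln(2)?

1/12

F(ln(2)) = 2
F′(ln(2)) = 2
F′′(ln(2)) = 2
F′′′(ln(2)) = 2
F^(4)(ln(2)) = 2
So c_4 = F^(4)(ln(2))/4! = 1/12.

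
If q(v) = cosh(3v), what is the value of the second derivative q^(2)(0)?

9

Use the known series and substitute for the argument.
The coefficient of v^2 in the expansion is 9/2, so q′′(0) = 2! * (9/2) = 9.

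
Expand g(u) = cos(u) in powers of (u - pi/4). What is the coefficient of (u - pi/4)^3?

[(u - pi/4)^0] = sqrt(2)/2;  [(u - pi/4)^1] = -sqrt(2)/2;  [(u - pi/4)^2] = -sqrt(2)/4;  [(u - pi/4)^3] = sqrt(2)/12.
So c_3 = g′′′(pi/4)/3! = sqrt(2)/12.

sqrt(2)/12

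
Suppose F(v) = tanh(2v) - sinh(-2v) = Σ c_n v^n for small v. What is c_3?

-4/3

Combine the two series term by term.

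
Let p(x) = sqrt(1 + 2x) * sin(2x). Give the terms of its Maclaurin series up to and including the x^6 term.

27*x^6/20 - 19*x^5/60 - x^4/3 - 7*x^3/3 + 2*x^2 + 2*x

Expand each factor separately, then convolve coefficients.
p(0) = 0
p′(0) = 2
p′′(0) = 4
p′′′(0) = -14
p^(4)(0) = -8
p^(5)(0) = -38
p^(6)(0) = 972
The Taylor polynomial is Σ p^(k)(0)/k! · x^k.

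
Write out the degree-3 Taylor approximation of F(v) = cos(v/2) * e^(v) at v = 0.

Multiply the two series term by term and collect like powers.
F(0) = 1
F′(0) = 1
F′′(0) = 3/4
F′′′(0) = 1/4
The Taylor polynomial is Σ F^(k)(0)/k! · v^k.

v^3/24 + 3*v^2/8 + v + 1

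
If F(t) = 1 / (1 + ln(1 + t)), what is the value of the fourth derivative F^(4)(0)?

88

Write 1/(1+u) = 1 - u + u^2 - u^3 + ... and substitute the series for u.
The coefficient of t^4 in the expansion is 11/3, so F^(4)(0) = 4! * (11/3) = 88.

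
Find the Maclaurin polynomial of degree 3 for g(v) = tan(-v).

[v^0] = 0;  [v^1] = -1;  [v^2] = 0;  [v^3] = -1/3.

-v^3/3 - v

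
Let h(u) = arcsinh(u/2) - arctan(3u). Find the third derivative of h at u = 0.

431/8

Combine the two series term by term.
From the series, [u^3] h = 431/48; multiply by 3! = 6 to get 431/8.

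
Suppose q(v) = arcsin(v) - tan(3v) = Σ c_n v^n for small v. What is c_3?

-53/6

Expand each term separately and add.
q(0) = 0
q′(0) = -2
q′′(0) = 0
q′′′(0) = -53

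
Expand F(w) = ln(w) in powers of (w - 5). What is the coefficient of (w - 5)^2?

-1/50

Differentiate repeatedly and evaluate at the center.
[(w - 5)^0] = ln(5);  [(w - 5)^1] = 1/5;  [(w - 5)^2] = -1/50.
So c_2 = F′′(5)/2! = -1/50.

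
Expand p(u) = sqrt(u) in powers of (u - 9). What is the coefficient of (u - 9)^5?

p(9) = 3
p′(9) = 1/6
p′′(9) = -1/108
p′′′(9) = 1/648
p^(4)(9) = -5/11664
p^(5)(9) = 35/209952
So c_5 = p^(5)(9)/5! = 7/5038848.

7/5038848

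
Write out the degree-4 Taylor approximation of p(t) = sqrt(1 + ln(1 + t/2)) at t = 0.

-143*t^4/6144 + 17*t^3/384 - 3*t^2/32 + t/4 + 1

Plug the Maclaurin series of the inner function into that of the outer and collect terms.
p(0) = 1
p′(0) = 1/4
p′′(0) = -3/16
p′′′(0) = 17/64
p^(4)(0) = -143/256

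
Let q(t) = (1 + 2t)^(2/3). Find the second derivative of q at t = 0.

-8/9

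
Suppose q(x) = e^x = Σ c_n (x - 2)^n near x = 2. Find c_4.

q(2) = e^(2)
q′(2) = e^(2)
q′′(2) = e^(2)
q′′′(2) = e^(2)
q^(4)(2) = e^(2)
The Taylor polynomial is Σ q^(k)(2)/k! · (x - 2)^k.

e^(2)/24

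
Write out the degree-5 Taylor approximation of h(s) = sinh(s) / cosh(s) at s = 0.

Invert the denominator's series and multiply.
h(0) = 0
h′(0) = 1
h′′(0) = 0
h′′′(0) = -2
h^(4)(0) = 0
h^(5)(0) = 16

2*s^5/15 - s^3/3 + s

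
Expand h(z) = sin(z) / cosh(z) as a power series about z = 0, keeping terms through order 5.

Divide the numerator series by the denominator series (power-series long division).
h(0) = 0
h′(0) = 1
h′′(0) = 0
h′′′(0) = -4
h^(4)(0) = 0
h^(5)(0) = 36
The Taylor polynomial is Σ h^(k)(0)/k! · z^k.

3*z^5/10 - 2*z^3/3 + z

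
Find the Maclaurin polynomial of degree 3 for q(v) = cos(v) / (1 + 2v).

Expand each factor separately, then convolve coefficients.
q(0) = 1
q′(0) = -2
q′′(0) = 7
q′′′(0) = -42

-7*v^3 + 7*v^2/2 - 2*v + 1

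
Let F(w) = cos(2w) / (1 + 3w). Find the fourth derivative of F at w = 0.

1528

Write out both Maclaurin series and multiply, keeping only the needed powers.
From the series, [w^4] F = 191/3; multiply by 4! = 24 to get 1528.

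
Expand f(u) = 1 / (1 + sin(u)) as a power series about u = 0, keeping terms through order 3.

-5*u^3/6 + u^2 - u + 1

Write 1/(1+u) = 1 - u + u^2 - u^3 + ... and substitute the series for u.
f(0) = 1
f′(0) = -1
f′′(0) = 2
f′′′(0) = -5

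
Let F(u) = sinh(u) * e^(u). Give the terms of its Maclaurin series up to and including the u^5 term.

Multiply the two series term by term and collect like powers.
F(0) = 0
F′(0) = 1
F′′(0) = 2
F′′′(0) = 4
F^(4)(0) = 8
F^(5)(0) = 16
The Taylor polynomial is Σ F^(k)(0)/k! · u^k.

2*u^5/15 + u^4/3 + 2*u^3/3 + u^2 + u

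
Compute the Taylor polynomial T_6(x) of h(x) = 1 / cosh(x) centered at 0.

-61*x^6/720 + 5*x^4/24 - x^2/2 + 1

Invert the denominator's series and multiply.
h(0) = 1
h′(0) = 0
h′′(0) = -1
h′′′(0) = 0
h^(4)(0) = 5
h^(5)(0) = 0
h^(6)(0) = -61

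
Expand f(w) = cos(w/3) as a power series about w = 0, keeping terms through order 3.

1 - w^2/18

f(0) = 1
f′(0) = 0
f′′(0) = -1/9
f′′′(0) = 0
The Taylor polynomial is Σ f^(k)(0)/k! · w^k.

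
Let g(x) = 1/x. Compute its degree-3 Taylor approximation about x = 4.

-(x - 4)^3/256 + (x - 4)^2/64 - (x - 4)/16 + 1/4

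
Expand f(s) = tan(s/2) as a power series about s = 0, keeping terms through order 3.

s^3/24 + s/2

[s^0] = 0;  [s^1] = 1/2;  [s^2] = 0;  [s^3] = 1/24.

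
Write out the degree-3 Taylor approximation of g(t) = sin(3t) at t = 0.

-9*t^3/2 + 3*t

g(0) = 0
g′(0) = 3
g′′(0) = 0
g′′′(0) = -27
The Taylor polynomial is Σ g^(k)(0)/k! · t^k.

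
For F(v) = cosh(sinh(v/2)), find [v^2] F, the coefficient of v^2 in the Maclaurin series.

Let u equal the inner series; expand the outer function in u and truncate.
So c_2 = F′′(0)/2! = 1/8.

1/8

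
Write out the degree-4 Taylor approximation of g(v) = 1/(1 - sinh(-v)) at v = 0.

4*v^4/3 - 7*v^3/6 + v^2 - v + 1

Plug the Maclaurin series of the inner function into that of the outer and collect terms.
g(0) = 1
g′(0) = -1
g′′(0) = 2
g′′′(0) = -7
g^(4)(0) = 32
The Taylor polynomial is Σ g^(k)(0)/k! · v^k.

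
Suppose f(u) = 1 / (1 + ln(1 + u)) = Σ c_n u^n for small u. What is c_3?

-7/3

Use the geometric series for the reciprocal, then substitute.
f(0) = 1
f′(0) = -1
f′′(0) = 3
f′′′(0) = -14
So c_3 = f′′′(0)/3! = -7/3.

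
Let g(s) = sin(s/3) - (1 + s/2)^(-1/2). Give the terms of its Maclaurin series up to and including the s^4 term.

Add the two expansions coefficient-wise.
g(0) = -1
g′(0) = 7/12
g′′(0) = -3/16
g′′′(0) = 341/1728
g^(4)(0) = -105/256
Dividing each by k! gives the coefficients c_0, ..., c_4.

-35*s^4/2048 + 341*s^3/10368 - 3*s^2/32 + 7*s/12 - 1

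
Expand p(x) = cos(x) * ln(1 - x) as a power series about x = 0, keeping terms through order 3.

x^3/6 - x^2/2 - x

Take the Cauchy product of the two expansions.
p(0) = 0
p′(0) = -1
p′′(0) = -1
p′′′(0) = 1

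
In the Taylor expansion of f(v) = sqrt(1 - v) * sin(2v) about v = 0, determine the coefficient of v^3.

-19/12

Expand each factor separately, then convolve coefficients.
f(0) = 0
f′(0) = 2
f′′(0) = -2
f′′′(0) = -19/2
The Taylor polynomial is Σ f^(k)(0)/k! · v^k.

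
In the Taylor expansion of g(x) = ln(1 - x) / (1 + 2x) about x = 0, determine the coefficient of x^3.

Write out both Maclaurin series and multiply, keeping only the needed powers.

-10/3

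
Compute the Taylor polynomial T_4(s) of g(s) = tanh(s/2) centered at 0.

g(0) = 0
g′(0) = 1/2
g′′(0) = 0
g′′′(0) = -1/4
g^(4)(0) = 0

-s^3/24 + s/2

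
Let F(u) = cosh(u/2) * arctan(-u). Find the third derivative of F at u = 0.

5/4

Expand each factor separately, then convolve coefficients.
The coefficient of u^3 in the expansion is 5/24, so F′′′(0) = 3! * (5/24) = 5/4.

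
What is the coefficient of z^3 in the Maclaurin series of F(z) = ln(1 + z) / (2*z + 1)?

16/3

Use 1/(1 - r) = Σ r^k on the denominator, then take the Cauchy product.
[z^0] = 0;  [z^1] = 1;  [z^2] = -5/2;  [z^3] = 16/3.
So c_3 = F′′′(0)/3! = 16/3.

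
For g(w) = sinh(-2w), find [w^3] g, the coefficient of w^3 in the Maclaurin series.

-4/3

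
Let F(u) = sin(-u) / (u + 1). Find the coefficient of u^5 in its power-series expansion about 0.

Multiply the numerator's expansion by the denominator's geometric series.
F(0) = 0
F′(0) = -1
F′′(0) = 2
F′′′(0) = -5
F^(4)(0) = 20
F^(5)(0) = -101
So c_5 = F^(5)(0)/5! = -101/120.

-101/120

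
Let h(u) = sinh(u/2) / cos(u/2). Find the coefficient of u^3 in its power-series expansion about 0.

1/12

Divide the numerator series by the denominator series (power-series long division).
h(0) = 0
h′(0) = 1/2
h′′(0) = 0
h′′′(0) = 1/2
So c_3 = h′′′(0)/3! = 1/12.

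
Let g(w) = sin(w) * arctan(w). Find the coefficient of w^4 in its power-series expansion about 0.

-1/2

Expand each factor separately, then convolve coefficients.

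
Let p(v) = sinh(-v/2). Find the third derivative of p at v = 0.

-1/8

Apply the Taylor formula c_k = f^(k)(a)/k!.
The coefficient of v^3 in the expansion is -1/48, so p′′′(0) = 3! * (-1/48) = -1/8.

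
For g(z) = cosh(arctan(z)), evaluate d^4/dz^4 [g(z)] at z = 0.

-7

Plug the Maclaurin series of the inner function into that of the outer and collect terms.
The coefficient of z^4 in the expansion is -7/24, so g^(4)(0) = 4! * (-7/24) = -7.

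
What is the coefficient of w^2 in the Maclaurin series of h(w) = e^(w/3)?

1/18

c_2 = h′′(0)/2! = 1/18.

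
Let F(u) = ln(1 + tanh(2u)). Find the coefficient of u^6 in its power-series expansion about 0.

-64/45

Let u equal the inner series; expand the outer function in u and truncate.
So c_6 = F^(6)(0)/6! = -64/45.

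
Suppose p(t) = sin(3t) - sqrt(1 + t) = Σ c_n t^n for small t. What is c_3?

Add the two expansions coefficient-wise.
p(0) = -1
p′(0) = 5/2
p′′(0) = 1/4
p′′′(0) = -219/8
So c_3 = p′′′(0)/3! = -73/16.

-73/16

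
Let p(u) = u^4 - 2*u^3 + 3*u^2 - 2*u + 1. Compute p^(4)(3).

24

The coefficient of (u - 3)^4 in the expansion is 1, so p^(4)(3) = 4! * (1) = 24.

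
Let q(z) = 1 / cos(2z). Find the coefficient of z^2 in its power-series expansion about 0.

2

Write the quotient as an unknown series and match coefficients against numerator = denominator · series.
q(0) = 1
q′(0) = 0
q′′(0) = 4
So c_2 = q′′(0)/2! = 2.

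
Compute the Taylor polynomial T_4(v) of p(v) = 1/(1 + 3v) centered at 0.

p(0) = 1
p′(0) = -3
p′′(0) = 18
p′′′(0) = -162
p^(4)(0) = 1944

81*v^4 - 27*v^3 + 9*v^2 - 3*v + 1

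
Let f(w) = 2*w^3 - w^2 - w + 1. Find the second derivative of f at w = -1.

From the series, [(w + 1)^2] f = -7; multiply by 2! = 2 to get -14.

-14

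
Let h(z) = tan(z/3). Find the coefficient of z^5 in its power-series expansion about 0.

2/3645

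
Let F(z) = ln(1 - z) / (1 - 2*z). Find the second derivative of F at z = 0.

Multiply the numerator's expansion by the denominator's geometric series.
The coefficient of z^2 in the expansion is -5/2, so F′′(0) = 2! * (-5/2) = -5.

-5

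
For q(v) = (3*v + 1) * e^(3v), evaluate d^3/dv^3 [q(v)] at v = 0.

Distribute the polynomial across the series and collect like powers.
From the series, [v^3] q = 18; multiply by 3! = 6 to get 108.

108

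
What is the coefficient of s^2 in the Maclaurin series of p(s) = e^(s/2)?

1/8

Use the known series and substitute for the argument.
p(0) = 1
p′(0) = 1/2
p′′(0) = 1/4
The Taylor polynomial is Σ p^(k)(0)/k! · s^k.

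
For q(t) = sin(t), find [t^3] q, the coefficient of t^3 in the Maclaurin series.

Use the known series and substitute for the argument.

-1/6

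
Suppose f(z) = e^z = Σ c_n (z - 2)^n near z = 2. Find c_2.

e^(2)/2

Apply the Taylor formula c_k = f^(k)(a)/k!.
f(2) = e^(2)
f′(2) = e^(2)
f′′(2) = e^(2)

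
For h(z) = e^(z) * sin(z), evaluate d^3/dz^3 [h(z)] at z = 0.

Write out both Maclaurin series and multiply, keeping only the needed powers.
The coefficient of z^3 in the expansion is 1/3, so h′′′(0) = 3! * (1/3) = 2.

2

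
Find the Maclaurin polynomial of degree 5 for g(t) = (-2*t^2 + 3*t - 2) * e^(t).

-9*t^5/40 - 7*t^4/12 - 5*t^3/6 + t - 2

Distribute the polynomial across the series and collect like powers.
[t^0] = -2;  [t^1] = 1;  [t^2] = 0;  [t^3] = -5/6;  [t^4] = -7/12;  [t^5] = -9/40.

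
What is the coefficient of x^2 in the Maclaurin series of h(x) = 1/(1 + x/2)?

1/4

c_2 = h′′(0)/2! = 1/4.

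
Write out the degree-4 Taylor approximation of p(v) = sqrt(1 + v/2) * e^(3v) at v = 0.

8971*v^4/2048 + 709*v^3/128 + 167*v^2/32 + 13*v/4 + 1

Multiply the two series term by term and collect like powers.
p(0) = 1
p′(0) = 13/4
p′′(0) = 167/16
p′′′(0) = 2127/64
p^(4)(0) = 26913/256
Dividing each by k! gives the coefficients c_0, ..., c_4.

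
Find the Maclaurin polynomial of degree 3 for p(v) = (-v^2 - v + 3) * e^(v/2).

-9*v^3/16 - 9*v^2/8 + v/2 + 3

Distribute the polynomial across the series and collect like powers.
p(0) = 3
p′(0) = 1/2
p′′(0) = -9/4
p′′′(0) = -27/8
Dividing each by k! gives the coefficients c_0, ..., c_3.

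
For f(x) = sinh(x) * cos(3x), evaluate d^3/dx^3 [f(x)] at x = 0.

Expand each factor separately, then convolve coefficients.
The coefficient of x^3 in the expansion is -13/3, so f′′′(0) = 3! * (-13/3) = -26.

-26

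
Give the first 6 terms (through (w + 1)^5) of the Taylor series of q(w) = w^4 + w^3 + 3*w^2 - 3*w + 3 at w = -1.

q(-1) = 9
q′(-1) = -10
q′′(-1) = 12
q′′′(-1) = -18
q^(4)(-1) = 24
q^(5)(-1) = 0
The Taylor polynomial is Σ q^(k)(-1)/k! · (w + 1)^k.

(w + 1)^4 - 3*(w + 1)^3 + 6*(w + 1)^2 - 10*(w + 1) + 9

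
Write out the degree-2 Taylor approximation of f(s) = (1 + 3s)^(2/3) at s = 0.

-s^2 + 2*s + 1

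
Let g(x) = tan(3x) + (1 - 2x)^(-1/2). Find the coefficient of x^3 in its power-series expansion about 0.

Combine the two series term by term.
So c_3 = g′′′(0)/3! = 23/2.

23/2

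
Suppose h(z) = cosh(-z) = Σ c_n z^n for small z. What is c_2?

Use the known series and substitute for the argument.
h(0) = 1
h′(0) = 0
h′′(0) = 1

1/2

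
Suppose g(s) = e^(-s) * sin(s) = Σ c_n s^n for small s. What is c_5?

Expand each factor separately, then convolve coefficients.
g(0) = 0
g′(0) = 1
g′′(0) = -2
g′′′(0) = 2
g^(4)(0) = 0
g^(5)(0) = -4
So c_5 = g^(5)(0)/5! = -1/30.

-1/30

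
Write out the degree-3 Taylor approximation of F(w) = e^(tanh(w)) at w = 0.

Substitute the inner expansion into the outer series and collect powers.

-w^3/6 + w^2/2 + w + 1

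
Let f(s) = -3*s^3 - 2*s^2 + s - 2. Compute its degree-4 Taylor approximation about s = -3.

Apply the Taylor formula c_k = f^(k)(a)/k!.
f(-3) = 58
f′(-3) = -68
f′′(-3) = 50
f′′′(-3) = -18
f^(4)(-3) = 0

-3*(s + 3)^3 + 25*(s + 3)^2 - 68*(s + 3) + 58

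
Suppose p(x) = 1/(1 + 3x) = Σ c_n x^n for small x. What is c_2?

Differentiate repeatedly and evaluate at the center.
p(0) = 1
p′(0) = -3
p′′(0) = 18
So c_2 = p′′(0)/2! = 9.

9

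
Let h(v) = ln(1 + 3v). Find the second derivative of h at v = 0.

-9

Differentiate repeatedly and evaluate at the center.
From the series, [v^2] h = -9/2; multiply by 2! = 2 to get -9.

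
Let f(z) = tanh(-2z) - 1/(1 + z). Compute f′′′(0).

Add the two expansions coefficient-wise.
From the series, [z^3] f = 11/3; multiply by 3! = 6 to get 22.

22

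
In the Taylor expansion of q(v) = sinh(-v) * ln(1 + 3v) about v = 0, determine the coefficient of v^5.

21

Write out both Maclaurin series and multiply, keeping only the needed powers.
So c_5 = q^(5)(0)/5! = 21.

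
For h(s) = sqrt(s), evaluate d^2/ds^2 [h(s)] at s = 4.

Use the known series and substitute for the argument.
From the series, [(s - 4)^2] h = -1/64; multiply by 2! = 2 to get -1/32.

-1/32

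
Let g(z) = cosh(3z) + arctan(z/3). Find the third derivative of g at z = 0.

-2/27

Expand each term separately and add.
From the series, [z^3] g = -1/81; multiply by 3! = 6 to get -2/27.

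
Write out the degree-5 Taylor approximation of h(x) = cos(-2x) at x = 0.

2*x^4/3 - 2*x^2 + 1

Differentiate repeatedly and evaluate at the center.
[x^0] = 1;  [x^1] = 0;  [x^2] = -2;  [x^3] = 0;  [x^4] = 2/3;  [x^5] = 0.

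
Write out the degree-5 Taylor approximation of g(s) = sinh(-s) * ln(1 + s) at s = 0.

Take the Cauchy product of the two expansions.
g(0) = 0
g′(0) = 0
g′′(0) = -2
g′′′(0) = 3
g^(4)(0) = -12
g^(5)(0) = 40
Dividing each by k! gives the coefficients c_0, ..., c_5.

s^5/3 - s^4/2 + s^3/2 - s^2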